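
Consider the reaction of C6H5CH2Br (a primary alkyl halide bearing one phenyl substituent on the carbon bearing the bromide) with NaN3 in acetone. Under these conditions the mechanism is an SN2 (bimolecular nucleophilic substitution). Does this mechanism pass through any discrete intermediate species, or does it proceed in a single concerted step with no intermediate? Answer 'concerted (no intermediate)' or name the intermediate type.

The azide nucleophile donates a lone pair from N to the α-carbon in a backside attack; simultaneously the C–Br σ-bond breaks and both of its electrons leave with Br⁻. One concerted step with inversion of configuration.
All bond changes occur in one transition state; no discrete intermediate is formed.

concerted (no intermediate)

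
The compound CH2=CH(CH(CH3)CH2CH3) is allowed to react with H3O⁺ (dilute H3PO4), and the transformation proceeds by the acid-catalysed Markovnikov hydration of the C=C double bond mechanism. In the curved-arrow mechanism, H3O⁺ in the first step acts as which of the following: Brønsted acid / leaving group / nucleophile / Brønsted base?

Brønsted acid

Step 1: Protonation of the alkene by H3O⁺: the π bond acts as the nucleophile and picks up H⁺, giving the more stable (Markovnikov) secondary carbocation. H2O is released.
H3O⁺ in the first step donates a proton in a proton-transfer step — a Brønsted acid.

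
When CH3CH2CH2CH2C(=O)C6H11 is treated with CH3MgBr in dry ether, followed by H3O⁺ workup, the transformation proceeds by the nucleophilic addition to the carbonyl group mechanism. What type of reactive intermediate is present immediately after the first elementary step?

tetrahedral alkoxide intermediate

Step 1: the carbanion-like carbon of CH3MgBr attacks the sp² carbonyl carbon; the C=O π bond breaks and the electrons end up as a lone pair on the alkoxide oxygen of the tetrahedral intermediate.
After step 1 the species present is a tetrahedral alkoxide intermediate.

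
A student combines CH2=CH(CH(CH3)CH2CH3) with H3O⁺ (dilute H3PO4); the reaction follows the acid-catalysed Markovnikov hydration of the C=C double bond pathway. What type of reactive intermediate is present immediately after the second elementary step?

tertiary carbocation

Step 1: The π electrons of the C=C bond attack a proton of H3O⁺; Markovnikov addition places the new C–H on the less-substituted alkene carbon, so the positive charge ends up on the more-substituted carbon — a secondary carbocation. H2O is released.
Step 2: Carbocation rearrangement: a 1,2-hydride shift from the adjacent sec-butyl carbon converts the initially-formed secondary cation into the more stable tertiary cation.
After step 2 the species present is a tertiary carbocation.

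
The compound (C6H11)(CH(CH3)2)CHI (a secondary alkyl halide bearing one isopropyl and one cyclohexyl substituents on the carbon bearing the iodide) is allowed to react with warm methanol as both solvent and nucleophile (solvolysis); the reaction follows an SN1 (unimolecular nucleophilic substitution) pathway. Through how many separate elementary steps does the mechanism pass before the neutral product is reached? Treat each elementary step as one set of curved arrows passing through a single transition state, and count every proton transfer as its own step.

4

Step 1: Rate-determining heterolysis of the C–I bond gives I⁻ and a secondary carbocation.
Step 2: A hydride (H with its bonding pair) migrates from the adjacent isopropyl carbon to the cationic centre — a 1,2-hydride shift — upgrading the secondary cation to a tertiary one.
Step 3: CH3OH donates an oxygen lone pair into the empty p orbital of the cation, giving a protonated ether (an oxonium ion).
Step 4: A second solvent molecule removes the proton on oxygen, giving the neutral ether product.
Total: 4 elementary steps.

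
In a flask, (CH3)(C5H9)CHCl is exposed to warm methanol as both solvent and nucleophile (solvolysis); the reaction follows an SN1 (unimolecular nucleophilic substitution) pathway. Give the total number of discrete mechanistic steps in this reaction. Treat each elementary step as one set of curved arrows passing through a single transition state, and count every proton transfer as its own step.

Step 1: Ionisation: the C–Cl σ-bond cleaves heterolytically; both bonding electrons depart with Cl⁻, leaving a secondary carbocation at the α-carbon.
Step 2: A 1,2-hydride shift from the adjacent cyclopentyl carbon moves the positive charge from the secondary centre to an adjacent carbon, generating a more stable tertiary carbocation.
Step 3: CH3OH donates an oxygen lone pair into the empty p orbital of the cation, giving a protonated ether (an oxonium ion).
Step 4: Proton transfer from the O–H of the oxonium ion to a solvent molecule delivers the neutral ether.
Total: 4 elementary steps.

4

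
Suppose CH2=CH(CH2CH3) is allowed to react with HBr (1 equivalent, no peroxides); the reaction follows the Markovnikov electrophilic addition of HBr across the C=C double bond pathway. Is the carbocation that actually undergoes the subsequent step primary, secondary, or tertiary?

Step 1: The π electrons of the C=C bond attack a proton of HBr; Markovnikov addition places the new C–H on the less-substituted alkene carbon, so the positive charge ends up on the more-substituted carbon — a secondary carbocation. The H–Br bond breaks heterolytically, releasing Br⁻.
No single 1,2-shift to an adjacent carbon would give a more-substituted cation, so no rearrangement occurs.

secondary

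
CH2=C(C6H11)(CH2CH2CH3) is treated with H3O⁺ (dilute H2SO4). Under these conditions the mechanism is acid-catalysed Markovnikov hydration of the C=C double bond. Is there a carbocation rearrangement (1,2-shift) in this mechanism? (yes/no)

The first-formed carbocation is tertiary.
No single 1,2-shift to an adjacent carbon would produce a more-substituted cation than the one already present, so no rearrangement occurs.

no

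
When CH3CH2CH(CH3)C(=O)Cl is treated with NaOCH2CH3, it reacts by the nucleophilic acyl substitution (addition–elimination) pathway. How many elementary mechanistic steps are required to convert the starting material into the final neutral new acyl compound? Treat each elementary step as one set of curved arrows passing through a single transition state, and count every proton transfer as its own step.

2

Step 1: A lone pair on the O of CH3CH2O⁻ attacks the electrophilic acyl carbon; the π(C=O) electrons move onto oxygen, giving a tetrahedral intermediate.
Step 2: Collapse of the tetrahedral intermediate: the alkoxide oxygen pushes its lone pair back to re-form C=O while Cl⁻ leaves.
Total: 2 elementary steps.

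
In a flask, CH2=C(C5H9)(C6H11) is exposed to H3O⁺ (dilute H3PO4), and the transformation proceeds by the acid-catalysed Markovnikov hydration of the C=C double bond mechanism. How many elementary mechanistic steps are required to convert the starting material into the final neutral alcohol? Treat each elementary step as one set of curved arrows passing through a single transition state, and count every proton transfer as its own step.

3

Step 1: Protonation of the alkene by H3O⁺: the π bond acts as the nucleophile and picks up H⁺, giving the more stable (Markovnikov) tertiary carbocation. H2O is released.
(No 1,2-shift: no single shift to an adjacent carbon would give a more stable cation.)
Step 2: Water acts as the nucleophile: an oxygen lone pair bonds to the cationic carbon, giving an oxonium-ion intermediate.
Step 3: Deprotonation of the oxonium ion by a water molecule delivers the neutral alcohol and regenerates the acid catalyst.
Total: 3 elementary steps.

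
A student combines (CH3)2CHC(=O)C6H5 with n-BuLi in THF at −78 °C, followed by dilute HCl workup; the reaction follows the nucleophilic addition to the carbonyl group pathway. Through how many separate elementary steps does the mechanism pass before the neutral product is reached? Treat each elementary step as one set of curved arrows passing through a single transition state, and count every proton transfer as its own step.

2

Step 1: the carbanion-like carbon of n-BuLi attacks the sp² carbonyl carbon; the C=O π bond breaks and the electrons end up as a lone pair on the alkoxide oxygen of the tetrahedral intermediate.
Step 2: The alkoxide picks up a proton during dilute HCl workup to yield an alcohol.
Total: 2 elementary steps.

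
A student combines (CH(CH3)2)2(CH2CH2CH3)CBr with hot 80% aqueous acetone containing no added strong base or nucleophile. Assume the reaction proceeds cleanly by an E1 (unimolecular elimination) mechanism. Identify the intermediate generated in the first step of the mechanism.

Step 1: Rate-determining heterolysis of the C–Br bond gives Br⁻ and a tertiary carbocation.
After step 1 the species present is a tertiary carbocation.

tertiary carbocation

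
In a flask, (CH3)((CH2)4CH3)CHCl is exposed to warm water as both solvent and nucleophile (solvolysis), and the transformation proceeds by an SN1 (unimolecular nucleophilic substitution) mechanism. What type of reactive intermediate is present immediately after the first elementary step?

secondary carbocation

Step 1: The C–Cl bond breaks with both electrons going to the chloride; Cl⁻ leaves and a secondary carbocation remains.
After step 1 the species present is a secondary carbocation.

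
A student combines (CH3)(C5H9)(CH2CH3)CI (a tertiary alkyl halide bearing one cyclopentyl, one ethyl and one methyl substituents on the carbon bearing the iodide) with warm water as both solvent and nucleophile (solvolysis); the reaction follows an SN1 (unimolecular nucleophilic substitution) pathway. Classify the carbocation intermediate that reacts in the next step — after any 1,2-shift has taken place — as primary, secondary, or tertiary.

tertiary

Step 1: Ionisation: the C–I σ-bond cleaves heterolytically; both bonding electrons depart with I⁻, leaving a tertiary carbocation at the α-carbon.
No single 1,2-shift to an adjacent carbon would give a more-substituted cation, so no rearrangement occurs.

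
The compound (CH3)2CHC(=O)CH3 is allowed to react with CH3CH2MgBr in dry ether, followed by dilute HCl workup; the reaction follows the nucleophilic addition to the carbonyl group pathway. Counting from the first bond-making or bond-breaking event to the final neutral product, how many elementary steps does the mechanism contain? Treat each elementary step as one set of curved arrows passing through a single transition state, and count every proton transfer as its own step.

Step 1: A lone pair / filled orbital on the carbanion-like carbon of CH3CH2MgBr attacks the electrophilic carbonyl carbon; the π(C=O) electrons shift onto oxygen, producing a tetrahedral alkoxide intermediate.
Step 2: On dilute HCl workup the alkoxide oxygen is protonated, giving an alcohol.
Total: 2 elementary steps.

2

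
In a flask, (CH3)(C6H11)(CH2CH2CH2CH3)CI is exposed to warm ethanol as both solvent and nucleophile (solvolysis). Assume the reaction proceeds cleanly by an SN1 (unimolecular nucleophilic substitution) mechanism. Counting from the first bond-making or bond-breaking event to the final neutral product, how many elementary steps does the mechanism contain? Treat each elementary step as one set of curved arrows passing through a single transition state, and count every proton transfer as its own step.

3

Step 1: Rate-determining heterolysis of the C–I bond gives I⁻ and a tertiary carbocation.
(No 1,2-shift: no single shift to an adjacent carbon would give a more stable cation.)
Step 2: CH3CH2OH donates an oxygen lone pair into the empty p orbital of the cation, giving a protonated ether (an oxonium ion).
Step 3: Proton transfer from the O–H of the oxonium ion to a solvent molecule delivers the neutral ether.
Total: 3 elementary steps.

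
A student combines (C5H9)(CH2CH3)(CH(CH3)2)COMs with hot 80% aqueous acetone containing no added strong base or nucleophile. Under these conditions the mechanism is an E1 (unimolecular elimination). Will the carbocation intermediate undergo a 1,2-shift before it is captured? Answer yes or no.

no

The first-formed carbocation is tertiary.
No single 1,2-shift to an adjacent carbon would produce a more-substituted cation than the one already present, so no rearrangement occurs.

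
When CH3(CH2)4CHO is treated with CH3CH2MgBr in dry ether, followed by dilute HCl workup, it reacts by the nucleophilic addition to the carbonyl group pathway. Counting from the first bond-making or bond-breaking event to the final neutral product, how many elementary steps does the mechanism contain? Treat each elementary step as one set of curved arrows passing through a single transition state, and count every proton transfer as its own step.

2

Step 1: Nucleophilic addition: the carbanion-like carbon of CH3CH2MgBr adds to the carbonyl carbon, pushing the π(C=O) electron pair onto oxygen and giving a tetrahedral alkoxide.
Step 2: The alkoxide picks up a proton during dilute HCl workup to yield an alcohol.
Total: 2 elementary steps.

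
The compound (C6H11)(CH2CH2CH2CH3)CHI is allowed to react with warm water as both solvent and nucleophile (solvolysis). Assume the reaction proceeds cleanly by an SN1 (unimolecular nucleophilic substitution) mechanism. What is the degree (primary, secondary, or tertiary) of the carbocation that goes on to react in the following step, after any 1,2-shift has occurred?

tertiary

Step 1: Ionisation: the C–I σ-bond cleaves heterolytically; both bonding electrons depart with I⁻, leaving a secondary carbocation at the α-carbon.
Step 2: A 1,2-hydride shift from the adjacent cyclohexyl carbon moves the positive charge from the secondary centre to an adjacent carbon, generating a more stable tertiary carbocation.
The cation rearranges from secondary to tertiary via a 1,2-hydride shift from the adjacent cyclohexyl carbon; the tertiary cation is what reacts next.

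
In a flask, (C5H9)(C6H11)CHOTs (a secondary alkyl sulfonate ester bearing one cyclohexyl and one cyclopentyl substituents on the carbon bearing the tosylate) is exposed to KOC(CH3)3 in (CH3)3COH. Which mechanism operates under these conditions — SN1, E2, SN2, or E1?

E2

Conditions: a strong/bulky base with a secondary substrate bearing a β-hydrogen.
These conditions are the textbook signature of the E2 pathway.
A strong (often hindered) base removes a β-H in concert with loss of the leaving group — bimolecular elimination.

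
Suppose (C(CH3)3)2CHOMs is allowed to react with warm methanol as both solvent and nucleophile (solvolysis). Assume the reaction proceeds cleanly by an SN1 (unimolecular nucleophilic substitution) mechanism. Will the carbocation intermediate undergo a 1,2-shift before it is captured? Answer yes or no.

The first-formed carbocation is secondary.
The adjacent tert-butyl carbon has no hydrogen but bears methyl groups; migration of one methyl with its bonding pair (a 1,2-methyl shift) places the charge on a tertiary centre.
Tertiary is more stable than secondary, so the shift occurs.

yes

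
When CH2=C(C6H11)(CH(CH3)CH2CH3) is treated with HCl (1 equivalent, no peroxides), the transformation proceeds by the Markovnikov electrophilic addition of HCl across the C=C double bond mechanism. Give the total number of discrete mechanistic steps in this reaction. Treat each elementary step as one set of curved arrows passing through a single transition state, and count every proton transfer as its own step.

Step 1: Electrophilic addition begins with the π(C=C) electrons forming a bond to the proton of HCl. Following Markovnikov's rule, the resulting cation is tertiary. The H–Cl bond breaks heterolytically, releasing Cl⁻.
(No 1,2-shift: no single shift to an adjacent carbon would give a more stable cation.)
Step 2: Cl⁻ captures the cation: a lone pair on Cl⁻ fills the empty p orbital, producing the alkyl halide product.
Total: 2 elementary steps.

2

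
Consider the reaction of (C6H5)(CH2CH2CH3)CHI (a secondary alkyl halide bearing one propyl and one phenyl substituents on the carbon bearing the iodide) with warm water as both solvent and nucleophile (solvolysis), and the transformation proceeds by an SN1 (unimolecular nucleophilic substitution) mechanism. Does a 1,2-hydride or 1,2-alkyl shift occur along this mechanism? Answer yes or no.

no

The first-formed carbocation is secondary.
No single 1,2-shift to an adjacent carbon would produce a more-substituted cation than the one already present, so no rearrangement occurs.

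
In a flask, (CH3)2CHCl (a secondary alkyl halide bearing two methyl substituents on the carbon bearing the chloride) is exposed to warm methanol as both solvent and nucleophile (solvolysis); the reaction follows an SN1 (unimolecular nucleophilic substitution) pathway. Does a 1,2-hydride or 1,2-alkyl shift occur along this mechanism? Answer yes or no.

The first-formed carbocation is secondary.
No single 1,2-shift to an adjacent carbon would produce a more-substituted cation than the one already present, so no rearrangement occurs.

no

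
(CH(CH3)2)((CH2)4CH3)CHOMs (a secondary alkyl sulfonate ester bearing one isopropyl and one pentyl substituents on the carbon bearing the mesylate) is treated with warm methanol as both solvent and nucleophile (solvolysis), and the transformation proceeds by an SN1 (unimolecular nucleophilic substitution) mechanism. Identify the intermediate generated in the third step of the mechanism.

Step 1: Rate-determining heterolysis of the C–O bond gives MsO⁻ and a secondary carbocation.
Step 2: Carbocation rearrangement: a 1,2-hydride shift from the adjacent isopropyl carbon converts the initially-formed secondary cation into the more stable tertiary cation.
Step 3: Nucleophilic capture: the oxygen of CH3OH bonds to the cationic carbon, producing an oxonium-ion intermediate.
After step 3 the species present is an oxonium ion.

oxonium ion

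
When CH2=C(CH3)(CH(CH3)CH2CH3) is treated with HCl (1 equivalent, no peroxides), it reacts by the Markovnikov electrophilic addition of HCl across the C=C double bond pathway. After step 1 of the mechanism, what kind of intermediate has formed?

Step 1: Protonation of the alkene by HCl: the π bond acts as the nucleophile and picks up H⁺, giving the more stable (Markovnikov) tertiary carbocation. The H–Cl bond breaks heterolytically, releasing Cl⁻.
After step 1 the species present is a tertiary carbocation.

tertiary carbocation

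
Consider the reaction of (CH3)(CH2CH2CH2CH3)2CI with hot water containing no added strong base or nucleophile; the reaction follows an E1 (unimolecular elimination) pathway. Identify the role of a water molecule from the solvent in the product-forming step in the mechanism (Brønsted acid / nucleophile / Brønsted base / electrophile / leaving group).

Step 2: A weak base (a water molecule from the solvent) removes a proton from a carbon adjacent to the cationic centre; the electrons of that C–H bond become the new π(C=C) bond, giving the alkene.
A water molecule from the solvent in the product-forming step accepts a proton in a proton-transfer step — a Brønsted base.

Brønsted base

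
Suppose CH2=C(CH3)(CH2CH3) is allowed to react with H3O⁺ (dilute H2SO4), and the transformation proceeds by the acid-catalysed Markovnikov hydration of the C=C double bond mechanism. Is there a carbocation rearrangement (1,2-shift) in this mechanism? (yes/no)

The first-formed carbocation is tertiary.
No single 1,2-shift to an adjacent carbon would produce a more-substituted cation than the one already present, so no rearrangement occurs.

no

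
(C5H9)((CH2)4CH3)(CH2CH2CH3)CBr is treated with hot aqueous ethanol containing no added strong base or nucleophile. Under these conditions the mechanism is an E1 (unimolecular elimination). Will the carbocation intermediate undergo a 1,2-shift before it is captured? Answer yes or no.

no

The first-formed carbocation is tertiary.
No single 1,2-shift to an adjacent carbon would produce a more-substituted cation than the one already present, so no rearrangement occurs.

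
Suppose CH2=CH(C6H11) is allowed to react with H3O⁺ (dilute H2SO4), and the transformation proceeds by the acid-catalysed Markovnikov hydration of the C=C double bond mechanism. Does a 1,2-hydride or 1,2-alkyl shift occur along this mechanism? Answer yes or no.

The first-formed carbocation is secondary.
The adjacent cyclohexyl carbon already bears 2 other carbon substituents and has a hydrogen to migrate; after a 1,2-hydride shift from that carbon the positive charge sits on a tertiary centre.
Tertiary is more stable than secondary, so the shift occurs.

yes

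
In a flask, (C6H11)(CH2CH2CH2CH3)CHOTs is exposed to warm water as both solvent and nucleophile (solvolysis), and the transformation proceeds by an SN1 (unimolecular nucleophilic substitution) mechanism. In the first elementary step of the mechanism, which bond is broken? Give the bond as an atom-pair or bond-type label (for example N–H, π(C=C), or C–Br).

Step 1: The C–O bond breaks with both electrons going to the tosylate; TsO⁻ leaves and a secondary carbocation remains.
The bond broken in this step is the C–O bond.

C–O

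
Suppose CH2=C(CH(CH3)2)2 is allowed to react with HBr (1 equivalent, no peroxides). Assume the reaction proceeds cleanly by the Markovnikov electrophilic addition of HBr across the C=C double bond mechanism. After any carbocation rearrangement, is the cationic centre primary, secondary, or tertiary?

tertiary

Step 1: The π electrons of the C=C bond attack a proton of HBr; Markovnikov addition places the new C–H on the less-substituted alkene carbon, so the positive charge ends up on the more-substituted carbon — a tertiary carbocation. The H–Br bond breaks heterolytically, releasing Br⁻.
No single 1,2-shift to an adjacent carbon would give a more-substituted cation, so no rearrangement occurs.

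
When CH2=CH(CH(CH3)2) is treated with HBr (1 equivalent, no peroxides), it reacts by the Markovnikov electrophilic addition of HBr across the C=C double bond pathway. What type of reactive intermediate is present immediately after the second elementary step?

tertiary carbocation

Step 1: Electrophilic addition begins with the π(C=C) electrons forming a bond to the proton of HBr. Following Markovnikov's rule, the resulting cation is secondary. The H–Br bond breaks heterolytically, releasing Br⁻.
Step 2: A hydride (H with its bonding pair) migrates from the adjacent isopropyl carbon to the cationic centre — a 1,2-hydride shift — upgrading the secondary cation to a tertiary one.
After step 2 the species present is a tertiary carbocation.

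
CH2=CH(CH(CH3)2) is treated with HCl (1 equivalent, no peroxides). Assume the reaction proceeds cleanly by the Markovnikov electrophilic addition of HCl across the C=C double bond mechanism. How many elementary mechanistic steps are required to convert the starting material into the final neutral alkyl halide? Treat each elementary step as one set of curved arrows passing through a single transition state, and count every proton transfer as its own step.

Step 1: The π electrons of the C=C bond attack a proton of HCl; Markovnikov addition places the new C–H on the less-substituted alkene carbon, so the positive charge ends up on the more-substituted carbon — a secondary carbocation. The H–Cl bond breaks heterolytically, releasing Cl⁻.
Step 2: A 1,2-hydride shift from the adjacent isopropyl carbon moves the positive charge from the secondary centre to an adjacent carbon, generating a more stable tertiary carbocation.
Step 3: Cl⁻ captures the cation: a lone pair on Cl⁻ fills the empty p orbital, producing the alkyl halide product.
Total: 3 elementary steps.

3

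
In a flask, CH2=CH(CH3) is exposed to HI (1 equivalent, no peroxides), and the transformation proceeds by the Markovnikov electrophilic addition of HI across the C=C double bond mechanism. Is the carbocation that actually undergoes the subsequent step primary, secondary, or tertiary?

Step 1: The π electrons of the C=C bond attack a proton of HI; Markovnikov addition places the new C–H on the less-substituted alkene carbon, so the positive charge ends up on the more-substituted carbon — a secondary carbocation. The H–I bond breaks heterolytically, releasing I⁻.
No single 1,2-shift to an adjacent carbon would give a more-substituted cation, so no rearrangement occurs.

secondary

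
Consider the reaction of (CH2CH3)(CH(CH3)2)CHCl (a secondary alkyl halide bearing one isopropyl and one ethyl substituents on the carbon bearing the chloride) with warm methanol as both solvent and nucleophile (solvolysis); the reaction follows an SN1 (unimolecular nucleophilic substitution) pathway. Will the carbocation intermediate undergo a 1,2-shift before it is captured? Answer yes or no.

yes

The first-formed carbocation is secondary.
The adjacent isopropyl carbon already bears 2 other carbon substituents and has a hydrogen to migrate; after a 1,2-hydride shift from that carbon the positive charge sits on a tertiary centre.
Tertiary is more stable than secondary, so the shift occurs.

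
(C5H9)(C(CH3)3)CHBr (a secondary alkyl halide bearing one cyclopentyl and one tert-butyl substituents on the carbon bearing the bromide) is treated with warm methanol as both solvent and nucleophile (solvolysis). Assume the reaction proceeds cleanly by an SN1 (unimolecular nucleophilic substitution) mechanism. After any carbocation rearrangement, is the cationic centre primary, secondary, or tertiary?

tertiary

Step 1: The C–Br bond breaks with both electrons going to the bromide; Br⁻ leaves and a secondary carbocation remains.
Step 2: A 1,2-hydride shift from the adjacent cyclopentyl carbon moves the positive charge from the secondary centre to an adjacent carbon, generating a more stable tertiary carbocation.
The cation rearranges from secondary to tertiary via a 1,2-hydride shift from the adjacent cyclopentyl carbon; the tertiary cation is what reacts next.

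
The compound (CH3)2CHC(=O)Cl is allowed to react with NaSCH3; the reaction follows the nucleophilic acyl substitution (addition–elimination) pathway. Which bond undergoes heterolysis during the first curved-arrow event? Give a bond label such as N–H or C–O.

Step 1: A lone pair on the S of CH3S⁻ attacks the electrophilic acyl carbon; the π(C=O) electrons move onto oxygen, giving a tetrahedral intermediate.
The bond broken in this step is the π(C=O) bond.

π(C=O)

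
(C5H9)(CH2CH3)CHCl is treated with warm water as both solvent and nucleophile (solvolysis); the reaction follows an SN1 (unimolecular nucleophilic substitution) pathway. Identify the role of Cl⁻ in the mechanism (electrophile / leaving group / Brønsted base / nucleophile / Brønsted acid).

leaving group

Step 1: Unassisted departure of Cl⁻ (taking the C–Cl bonding pair) generates a secondary carbocation.
Cl⁻ departs with both electrons of the breaking σ-bond — that is the definition of a leaving group.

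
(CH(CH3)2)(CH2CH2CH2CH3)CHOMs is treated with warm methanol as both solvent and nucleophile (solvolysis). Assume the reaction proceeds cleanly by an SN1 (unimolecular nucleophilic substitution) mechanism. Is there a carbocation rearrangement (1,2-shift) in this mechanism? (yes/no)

The first-formed carbocation is secondary.
The adjacent isopropyl carbon already bears 2 other carbon substituents and has a hydrogen to migrate; after a 1,2-hydride shift from that carbon the positive charge sits on a tertiary centre.
Tertiary is more stable than secondary, so the shift occurs.

yes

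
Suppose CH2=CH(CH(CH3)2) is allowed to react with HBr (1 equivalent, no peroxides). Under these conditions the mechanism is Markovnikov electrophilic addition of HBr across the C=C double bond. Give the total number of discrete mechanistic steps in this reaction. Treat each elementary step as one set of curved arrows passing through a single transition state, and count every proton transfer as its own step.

Step 1: The π electrons of the C=C bond attack a proton of HBr; Markovnikov addition places the new C–H on the less-substituted alkene carbon, so the positive charge ends up on the more-substituted carbon — a secondary carbocation. The H–Br bond breaks heterolytically, releasing Br⁻.
Step 2: A 1,2-hydride shift from the adjacent isopropyl carbon moves the positive charge from the secondary centre to an adjacent carbon, generating a more stable tertiary carbocation.
Step 3: Nucleophilic attack by Br⁻ on the carbocation completes the addition, giving R–Br.
Total: 3 elementary steps.

3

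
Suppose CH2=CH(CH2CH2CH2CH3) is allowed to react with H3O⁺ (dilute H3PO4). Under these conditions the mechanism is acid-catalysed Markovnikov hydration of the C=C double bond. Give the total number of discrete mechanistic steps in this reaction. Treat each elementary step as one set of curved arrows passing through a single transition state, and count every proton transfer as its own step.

3

Step 1: Electrophilic addition begins with the π(C=C) electrons forming a bond to the proton of H3O⁺. Following Markovnikov's rule, the resulting cation is secondary. H2O is released.
(No 1,2-shift: no single shift to an adjacent carbon would give a more stable cation.)
Step 2: Nucleophilic capture of the cation by H2O produces the protonated alcohol (an oxonium ion).
Step 3: Proton transfer from the O–H of the oxonium ion to H2O completes the catalytic cycle and yields the alcohol.
Total: 3 elementary steps.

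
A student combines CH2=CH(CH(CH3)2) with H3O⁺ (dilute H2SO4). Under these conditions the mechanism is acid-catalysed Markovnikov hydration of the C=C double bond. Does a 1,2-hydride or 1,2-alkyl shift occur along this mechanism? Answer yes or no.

The first-formed carbocation is secondary.
The adjacent isopropyl carbon already bears 2 other carbon substituents and has a hydrogen to migrate; after a 1,2-hydride shift from that carbon the positive charge sits on a tertiary centre.
Tertiary is more stable than secondary, so the shift occurs.

yes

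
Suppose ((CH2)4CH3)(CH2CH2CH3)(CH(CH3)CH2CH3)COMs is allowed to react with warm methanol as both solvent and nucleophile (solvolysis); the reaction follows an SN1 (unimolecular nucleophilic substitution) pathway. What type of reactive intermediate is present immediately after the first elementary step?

tertiary carbocation

Step 1: The C–O bond breaks with both electrons going to the mesylate; MsO⁻ leaves and a tertiary carbocation remains.
After step 1 the species present is a tertiary carbocation.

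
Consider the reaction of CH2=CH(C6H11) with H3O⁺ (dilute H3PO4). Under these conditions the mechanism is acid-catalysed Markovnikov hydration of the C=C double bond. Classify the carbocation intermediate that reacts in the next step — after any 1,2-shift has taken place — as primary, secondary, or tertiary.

tertiary

Step 1: The π electrons of the C=C bond attack a proton of H3O⁺; Markovnikov addition places the new C–H on the less-substituted alkene carbon, so the positive charge ends up on the more-substituted carbon — a secondary carbocation. H2O is released.
Step 2: Carbocation rearrangement: a 1,2-hydride shift from the adjacent cyclohexyl carbon converts the initially-formed secondary cation into the more stable tertiary cation.
The cation rearranges from secondary to tertiary via a 1,2-hydride shift from the adjacent cyclohexyl carbon; the tertiary cation is what reacts next.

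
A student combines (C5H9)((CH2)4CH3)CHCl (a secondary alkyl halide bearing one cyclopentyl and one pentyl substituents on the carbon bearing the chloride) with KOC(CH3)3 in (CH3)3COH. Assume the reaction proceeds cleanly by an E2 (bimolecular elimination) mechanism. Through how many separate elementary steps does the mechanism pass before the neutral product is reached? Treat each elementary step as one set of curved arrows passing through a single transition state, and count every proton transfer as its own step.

1

Step 1: Concerted anti-periplanar elimination: (CH3)3CO⁻ abstracts a β-H while Cl⁻ leaves, and the C–H electrons become the new C=C π bond — all in a single transition state.
Total: 1 elementary step.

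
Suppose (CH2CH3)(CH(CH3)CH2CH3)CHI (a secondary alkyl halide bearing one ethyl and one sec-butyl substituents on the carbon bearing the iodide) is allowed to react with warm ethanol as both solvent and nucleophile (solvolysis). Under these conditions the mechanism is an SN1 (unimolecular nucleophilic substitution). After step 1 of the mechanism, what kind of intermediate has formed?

secondary carbocation

Step 1: Unassisted departure of I⁻ (taking the C–I bonding pair) generates a secondary carbocation.
After step 1 the species present is a secondary carbocation.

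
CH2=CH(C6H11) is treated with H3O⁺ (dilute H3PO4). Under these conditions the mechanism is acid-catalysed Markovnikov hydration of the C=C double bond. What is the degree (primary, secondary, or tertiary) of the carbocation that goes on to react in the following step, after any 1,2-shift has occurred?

tertiary

Step 1: The π electrons of the C=C bond attack a proton of H3O⁺; Markovnikov addition places the new C–H on the less-substituted alkene carbon, so the positive charge ends up on the more-substituted carbon — a secondary carbocation. H2O is released.
Step 2: A hydride (H with its bonding pair) migrates from the adjacent cyclohexyl carbon to the cationic centre — a 1,2-hydride shift — upgrading the secondary cation to a tertiary one.
The cation rearranges from secondary to tertiary via a 1,2-hydride shift from the adjacent cyclohexyl carbon; the tertiary cation is what reacts next.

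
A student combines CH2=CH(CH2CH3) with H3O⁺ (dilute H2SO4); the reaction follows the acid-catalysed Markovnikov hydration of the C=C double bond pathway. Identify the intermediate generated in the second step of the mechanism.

Step 1: Protonation of the alkene by H3O⁺: the π bond acts as the nucleophile and picks up H⁺, giving the more stable (Markovnikov) secondary carbocation. H2O is released.
Step 2: Nucleophilic capture of the cation by H2O produces the protonated alcohol (an oxonium ion).
After step 2 the species present is an oxonium ion.

oxonium ion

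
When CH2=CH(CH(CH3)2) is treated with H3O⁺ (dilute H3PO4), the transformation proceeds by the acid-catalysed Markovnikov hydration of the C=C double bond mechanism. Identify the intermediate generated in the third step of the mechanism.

Step 1: The π electrons of the C=C bond attack a proton of H3O⁺; Markovnikov addition places the new C–H on the less-substituted alkene carbon, so the positive charge ends up on the more-substituted carbon — a secondary carbocation. H2O is released.
Step 2: A hydride (H with its bonding pair) migrates from the adjacent isopropyl carbon to the cationic centre — a 1,2-hydride shift — upgrading the secondary cation to a tertiary one.
Step 3: Nucleophilic capture of the cation by H2O produces the protonated alcohol (an oxonium ion).
After step 3 the species present is an oxonium ion.

oxonium ion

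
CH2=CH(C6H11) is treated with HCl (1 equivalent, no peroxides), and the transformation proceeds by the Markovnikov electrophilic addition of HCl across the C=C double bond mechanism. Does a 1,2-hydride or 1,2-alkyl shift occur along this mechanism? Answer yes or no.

yes

The first-formed carbocation is secondary.
The adjacent cyclohexyl carbon already bears 2 other carbon substituents and has a hydrogen to migrate; after a 1,2-hydride shift from that carbon the positive charge sits on a tertiary centre.
Tertiary is more stable than secondary, so the shift occurs.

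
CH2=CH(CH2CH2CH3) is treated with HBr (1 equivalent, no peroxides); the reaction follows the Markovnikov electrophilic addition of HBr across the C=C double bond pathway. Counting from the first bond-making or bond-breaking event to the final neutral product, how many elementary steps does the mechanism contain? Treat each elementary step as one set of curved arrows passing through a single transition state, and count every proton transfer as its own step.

2

Step 1: Electrophilic addition begins with the π(C=C) electrons forming a bond to the proton of HBr. Following Markovnikov's rule, the resulting cation is secondary. The H–Br bond breaks heterolytically, releasing Br⁻.
(No 1,2-shift: no single shift to an adjacent carbon would give a more stable cation.)
Step 2: Nucleophilic attack by Br⁻ on the carbocation completes the addition, giving R–Br.
Total: 2 elementary steps.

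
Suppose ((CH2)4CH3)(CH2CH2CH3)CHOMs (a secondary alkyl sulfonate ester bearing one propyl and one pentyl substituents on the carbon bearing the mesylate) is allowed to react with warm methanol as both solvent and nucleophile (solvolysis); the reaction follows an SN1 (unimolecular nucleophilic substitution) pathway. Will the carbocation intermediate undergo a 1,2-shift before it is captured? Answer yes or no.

The first-formed carbocation is secondary.
No single 1,2-shift to an adjacent carbon would produce a more-substituted cation than the one already present, so no rearrangement occurs.

no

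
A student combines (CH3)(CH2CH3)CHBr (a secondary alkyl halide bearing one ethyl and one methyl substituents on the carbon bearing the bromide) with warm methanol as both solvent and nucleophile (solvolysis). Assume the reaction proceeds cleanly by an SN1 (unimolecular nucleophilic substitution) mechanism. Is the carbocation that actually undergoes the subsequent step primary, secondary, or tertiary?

Step 1: Rate-determining heterolysis of the C–Br bond gives Br⁻ and a secondary carbocation.
No single 1,2-shift to an adjacent carbon would give a more-substituted cation, so no rearrangement occurs.

secondary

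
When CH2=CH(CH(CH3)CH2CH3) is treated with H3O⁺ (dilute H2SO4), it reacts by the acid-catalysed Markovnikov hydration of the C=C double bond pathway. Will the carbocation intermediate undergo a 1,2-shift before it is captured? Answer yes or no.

yes

The first-formed carbocation is secondary.
The adjacent sec-butyl carbon already bears 2 other carbon substituents and has a hydrogen to migrate; after a 1,2-hydride shift from that carbon the positive charge sits on a tertiary centre.
Tertiary is more stable than secondary, so the shift occurs.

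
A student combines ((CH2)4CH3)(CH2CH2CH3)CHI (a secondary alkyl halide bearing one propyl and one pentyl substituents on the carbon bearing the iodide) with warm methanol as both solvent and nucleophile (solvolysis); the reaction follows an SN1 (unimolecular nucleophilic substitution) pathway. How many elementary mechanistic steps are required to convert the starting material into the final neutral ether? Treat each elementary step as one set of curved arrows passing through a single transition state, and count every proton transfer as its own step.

3

Step 1: Unassisted departure of I⁻ (taking the C–I bonding pair) generates a secondary carbocation.
(No 1,2-shift: no single shift to an adjacent carbon would give a more stable cation.)
Step 2: CH3OH donates an oxygen lone pair into the empty p orbital of the cation, giving a protonated ether (an oxonium ion).
Step 3: A second solvent molecule removes the proton on oxygen, giving the neutral ether product.
Total: 3 elementary steps.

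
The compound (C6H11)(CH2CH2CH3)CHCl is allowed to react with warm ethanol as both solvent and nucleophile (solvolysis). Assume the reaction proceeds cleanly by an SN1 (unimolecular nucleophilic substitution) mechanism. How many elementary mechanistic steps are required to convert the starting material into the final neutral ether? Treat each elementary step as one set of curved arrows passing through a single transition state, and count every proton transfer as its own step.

4

Step 1: Ionisation: the C–Cl σ-bond cleaves heterolytically; both bonding electrons depart with Cl⁻, leaving a secondary carbocation at the α-carbon.
Step 2: A hydride (H with its bonding pair) migrates from the adjacent cyclohexyl carbon to the cationic centre — a 1,2-hydride shift — upgrading the secondary cation to a tertiary one.
Step 3: Nucleophilic capture: the oxygen of CH3CH2OH bonds to the cationic carbon, producing an oxonium-ion intermediate.
Step 4: A second solvent molecule removes the proton on oxygen, giving the neutral ether product.
Total: 4 elementary steps.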